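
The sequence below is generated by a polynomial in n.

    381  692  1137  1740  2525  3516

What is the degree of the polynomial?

3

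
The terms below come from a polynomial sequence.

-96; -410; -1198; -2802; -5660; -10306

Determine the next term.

-17370

First differences: -314, -788, -1604, -2858, -4646
Second differences: -474, -816, -1254, -1788
Third differences: -342, -438, -534
Fourth differences: -96, -96
Constant fourth difference = -96, so extend:
-534 − 96 = -630;  -1788 − 630 = -2418;  -4646 − 2418 = -7064;  -10306 − 7064 = -17370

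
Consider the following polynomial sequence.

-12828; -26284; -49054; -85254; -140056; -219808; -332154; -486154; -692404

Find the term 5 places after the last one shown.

First differences: -13456 , -22770 , -36200 , -54802 , -79752 , -112346 , -154000 , -206250
Second differences: -9314 , -13430 , -18602 , -24950 , -32594 , -41654 , -52250
Third differences: -4116 , -5172 , -6348 , -7644 , -9060 , -10596
Fourth differences: -1056 , -1176 , -1296 , -1416 , -1536
Fifth differences: -120 , -120 , -120 , -120
Fifth differences constant at -120.
-1536 − 120 = -1656;  -10596 − 1656 = -12252;  -52250 − 12252 = -64502;  -206250 − 64502 = -270752;  -692404 − 270752 = -963156
-1656 − 120 = -1776;  -12252 − 1776 = -14028;  -64502 − 14028 = -78530;  -270752 − 78530 = -349282;  -963156 − 349282 = -1312438
-1776 − 120 = -1896;  -14028 − 1896 = -15924;  -78530 − 15924 = -94454;  -349282 − 94454 = -443736;  -1312438 − 443736 = -1756174
-1896 − 120 = -2016;  -15924 − 2016 = -17940;  -94454 − 17940 = -112394;  -443736 − 112394 = -556130;  -1756174 − 556130 = -2312304
-2016 − 120 = -2136;  -17940 − 2136 = -20076;  -112394 − 20076 = -132470;  -556130 − 132470 = -688600;  -2312304 − 688600 = -3000904

-3000904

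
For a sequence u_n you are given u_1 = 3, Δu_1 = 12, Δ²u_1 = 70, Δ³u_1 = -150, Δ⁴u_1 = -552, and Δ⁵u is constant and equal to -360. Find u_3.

97

Build the table forward from the leading diagonal:
D5: -360, -360, -360
D4: -552, -912, -1272
D3: -150, -702, -1614
D2: 70, -80, -782
D1: 12, 82, 2
u: 3, 15, 97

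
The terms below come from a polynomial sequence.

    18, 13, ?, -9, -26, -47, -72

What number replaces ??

Using the last 4 terms:
First differences: -17  -21  -25
Second differences: -4  -4
Constant second difference = -4.
Extend backward: -17 + 4 = -13;  -9 + 13 = 4

4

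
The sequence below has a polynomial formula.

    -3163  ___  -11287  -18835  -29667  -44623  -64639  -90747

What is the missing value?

Using the last 6 terms:
Δ: -7548  -10832  -14956  -20016  -26108
Δ²: -3284  -4124  -5060  -6092
Δ³: -840  -936  -1032
Δ⁴: -96  -96
Constant fourth difference = -96.
Extend backward: -840 + 96 = -744;  -3284 + 744 = -2540;  -7548 + 2540 = -5008;  -11287 + 5008 = -6279

-6279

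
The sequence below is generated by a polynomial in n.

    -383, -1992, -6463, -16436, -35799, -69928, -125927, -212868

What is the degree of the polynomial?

5

D1: -1609, -4471, -9973, -19363, -34129, -55999, -86941
D2: -2862, -5502, -9390, -14766, -21870, -30942
D3: -2640, -3888, -5376, -7104, -9072
D4: -1248, -1488, -1728, -1968
D5: -240, -240, -240
The fifth differences are constant, so the polynomial has degree 5.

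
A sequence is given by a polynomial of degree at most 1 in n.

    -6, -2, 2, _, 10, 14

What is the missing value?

Using the first 3 terms:
D1: 4  4
Constant first difference = 4.
Extend forward: 2 + 4 = 6

6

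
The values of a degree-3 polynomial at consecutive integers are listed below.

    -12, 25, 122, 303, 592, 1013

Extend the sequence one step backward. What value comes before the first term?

37  97  181  289  421
60  84  108  132
24  24  24
The third differences are constant at 24.
Work back: 60 − 24 = 36;  37 − 36 = 1;  -12 − 1 = -13

-13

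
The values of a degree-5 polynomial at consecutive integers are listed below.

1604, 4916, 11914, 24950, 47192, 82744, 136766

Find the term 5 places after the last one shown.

Δ: 3312 , 6998 , 13036 , 22242 , 35552 , 54022
Δ²: 3686 , 6038 , 9206 , 13310 , 18470
Δ³: 2352 , 3168 , 4104 , 5160
Δ⁴: 816 , 936 , 1056
Δ⁵: 120 , 120
Constant fifth difference = 120, so extend:
1056 + 120 = 1176;  5160 + 1176 = 6336;  18470 + 6336 = 24806;  54022 + 24806 = 78828;  136766 + 78828 = 215594
1176 + 120 = 1296;  6336 + 1296 = 7632;  24806 + 7632 = 32438;  78828 + 32438 = 111266;  215594 + 111266 = 326860
1296 + 120 = 1416;  7632 + 1416 = 9048;  32438 + 9048 = 41486;  111266 + 41486 = 152752;  326860 + 152752 = 479612
1416 + 120 = 1536;  9048 + 1536 = 10584;  41486 + 10584 = 52070;  152752 + 52070 = 204822;  479612 + 204822 = 684434
1536 + 120 = 1656;  10584 + 1656 = 12240;  52070 + 12240 = 64310;  204822 + 64310 = 269132;  684434 + 269132 = 953566

953566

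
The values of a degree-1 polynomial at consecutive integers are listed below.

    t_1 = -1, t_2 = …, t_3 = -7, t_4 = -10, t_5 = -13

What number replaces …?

Using the last 3 terms:
First differences: -3, -3
Constant first difference = -3.
Extend backward: -7 + 3 = -4

-4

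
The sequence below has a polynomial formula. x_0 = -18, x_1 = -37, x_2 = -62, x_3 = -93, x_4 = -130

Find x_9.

First differences: -19, -25, -31, -37
Second differences: -6, -6, -6
The second differences are constant (-6).
-37 − 6 = -43;  -130 − 43 = -173
-43 − 6 = -49;  -173 − 49 = -222
-49 − 6 = -55;  -222 − 55 = -277
-55 − 6 = -61;  -277 − 61 = -338
-61 − 6 = -67;  -338 − 67 = -405

-405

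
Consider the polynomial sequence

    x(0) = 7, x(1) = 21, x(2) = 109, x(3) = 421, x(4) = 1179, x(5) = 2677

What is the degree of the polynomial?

4

D1: 14, 88, 312, 758, 1498
D2: 74, 224, 446, 740
D3: 150, 222, 294
D4: 72, 72
The fourth differences are constant, so the polynomial has degree 4.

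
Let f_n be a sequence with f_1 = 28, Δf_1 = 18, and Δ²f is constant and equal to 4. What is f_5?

Build the table forward from the leading diagonal:
Δ²: 4, 4, 4, 4, 4
Δ: 18, 22, 26, 30, 34
f: 28, 46, 68, 94, 124

124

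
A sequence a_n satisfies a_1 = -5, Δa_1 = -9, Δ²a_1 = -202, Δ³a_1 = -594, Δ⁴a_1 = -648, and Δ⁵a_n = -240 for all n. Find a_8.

-52820

Build the table forward from the leading diagonal:
Δ⁵: -240  -240  -240  -240  -240  -240  -240  -240
Δ⁴: -648  -888  -1128  -1368  -1608  -1848  -2088  -2328
Δ³: -594  -1242  -2130  -3258  -4626  -6234  -8082  -10170
Δ²: -202  -796  -2038  -4168  -7426  -12052  -18286  -26368
Δ: -9  -211  -1007  -3045  -7213  -14639  -26691  -44977
a: -5  -14  -225  -1232  -4277  -11490  -26129  -52820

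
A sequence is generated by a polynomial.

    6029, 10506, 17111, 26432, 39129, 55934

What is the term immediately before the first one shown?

Δ: 4477  6605  9321  12697  16805
Δ²: 2128  2716  3376  4108
Δ³: 588  660  732
Δ⁴: 72  72
The fourth differences are constant at 72.
Work back: 588 − 72 = 516;  2128 − 516 = 1612;  4477 − 1612 = 2865;  6029 − 2865 = 3164

3164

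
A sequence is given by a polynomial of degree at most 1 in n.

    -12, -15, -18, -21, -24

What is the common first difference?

D1: -3, -3, -3, -3

-3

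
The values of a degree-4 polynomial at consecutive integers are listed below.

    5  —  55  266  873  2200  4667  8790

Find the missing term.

12

Using the last 6 terms:
Δ: 211, 607, 1327, 2467, 4123
Δ²: 396, 720, 1140, 1656
Δ³: 324, 420, 516
Δ⁴: 96, 96
Constant fourth difference = 96.
Extend backward: 324 − 96 = 228;  396 − 228 = 168;  211 − 168 = 43;  55 − 43 = 12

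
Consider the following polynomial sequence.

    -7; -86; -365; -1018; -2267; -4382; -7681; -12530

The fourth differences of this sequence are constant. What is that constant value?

-48

First differences: -79, -279, -653, -1249, -2115, -3299, -4849
Second differences: -200, -374, -596, -866, -1184, -1550
Third differences: -174, -222, -270, -318, -366
Fourth differences: -48, -48, -48, -48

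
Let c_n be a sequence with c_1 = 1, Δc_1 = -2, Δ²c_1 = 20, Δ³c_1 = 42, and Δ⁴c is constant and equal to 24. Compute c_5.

305

Build the table forward from the leading diagonal:
Fourth differences: 24, 24, 24, 24, 24
Third differences: 42, 66, 90, 114, 138
Second differences: 20, 62, 128, 218, 332
First differences: -2, 18, 80, 208, 426
c: 1, -1, 17, 97, 305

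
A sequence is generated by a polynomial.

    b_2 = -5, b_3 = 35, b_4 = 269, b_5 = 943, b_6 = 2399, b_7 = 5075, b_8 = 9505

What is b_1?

-1

First differences: 40, 234, 674, 1456, 2676, 4430
Second differences: 194, 440, 782, 1220, 1754
Third differences: 246, 342, 438, 534
Fourth differences: 96, 96, 96
The fourth differences are constant at 96.
Work back: 246 − 96 = 150;  194 − 150 = 44;  40 − 44 = -4;  -5 + 4 = -1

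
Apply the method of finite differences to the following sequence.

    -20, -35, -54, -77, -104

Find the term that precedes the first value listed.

-9

First differences: -15  -19  -23  -27
Second differences: -4  -4  -4
The second differences are constant at -4.
Work back: -15 + 4 = -11;  -20 + 11 = -9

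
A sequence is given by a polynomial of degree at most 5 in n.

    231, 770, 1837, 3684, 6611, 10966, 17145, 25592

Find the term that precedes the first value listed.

Δ: 539, 1067, 1847, 2927, 4355, 6179, 8447
Δ²: 528, 780, 1080, 1428, 1824, 2268
Δ³: 252, 300, 348, 396, 444
Δ⁴: 48, 48, 48, 48
The fourth differences are constant at 48.
Work back: 252 − 48 = 204;  528 − 204 = 324;  539 − 324 = 215;  231 − 215 = 16

16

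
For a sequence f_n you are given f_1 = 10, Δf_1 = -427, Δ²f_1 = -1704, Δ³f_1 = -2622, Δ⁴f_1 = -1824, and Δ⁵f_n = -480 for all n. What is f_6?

-54985

Build the table forward from the leading diagonal:
Fifth differences: -480  -480  -480  -480  -480  -480
Fourth differences: -1824  -2304  -2784  -3264  -3744  -4224
Third differences: -2622  -4446  -6750  -9534  -12798  -16542
Second differences: -1704  -4326  -8772  -15522  -25056  -37854
First differences: -427  -2131  -6457  -15229  -30751  -55807
f: 10  -417  -2548  -9005  -24234  -54985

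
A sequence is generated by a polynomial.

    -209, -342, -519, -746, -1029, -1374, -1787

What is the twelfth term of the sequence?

-133 , -177 , -227 , -283 , -345 , -413
-44 , -50 , -56 , -62 , -68
-6 , -6 , -6 , -6
Third differences constant at -6.
-68 − 6 = -74;  -413 − 74 = -487;  -1787 − 487 = -2274
-74 − 6 = -80;  -487 − 80 = -567;  -2274 − 567 = -2841
-80 − 6 = -86;  -567 − 86 = -653;  -2841 − 653 = -3494
-86 − 6 = -92;  -653 − 92 = -745;  -3494 − 745 = -4239
-92 − 6 = -98;  -745 − 98 = -843;  -4239 − 843 = -5082

-5082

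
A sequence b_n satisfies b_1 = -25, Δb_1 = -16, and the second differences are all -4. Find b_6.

Build the table forward from the leading diagonal:
D2: -4  -4  -4  -4  -4  -4
D1: -16  -20  -24  -28  -32  -36
b: -25  -41  -61  -85  -113  -145

-145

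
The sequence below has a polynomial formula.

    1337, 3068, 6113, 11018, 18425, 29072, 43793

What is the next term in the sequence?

63518

First differences: 1731 , 3045 , 4905 , 7407 , 10647 , 14721
Second differences: 1314 , 1860 , 2502 , 3240 , 4074
Third differences: 546 , 642 , 738 , 834
Fourth differences: 96 , 96 , 96
The fourth differences are constant (96).
834 + 96 = 930;  4074 + 930 = 5004;  14721 + 5004 = 19725;  43793 + 19725 = 63518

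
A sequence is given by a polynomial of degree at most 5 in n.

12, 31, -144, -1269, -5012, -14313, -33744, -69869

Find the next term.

-131604

D1: 19, -175, -1125, -3743, -9301, -19431, -36125
D2: -194, -950, -2618, -5558, -10130, -16694
D3: -756, -1668, -2940, -4572, -6564
D4: -912, -1272, -1632, -1992
D5: -360, -360, -360
Fifth differences constant at -360.
-1992 − 360 = -2352;  -6564 − 2352 = -8916;  -16694 − 8916 = -25610;  -36125 − 25610 = -61735;  -69869 − 61735 = -131604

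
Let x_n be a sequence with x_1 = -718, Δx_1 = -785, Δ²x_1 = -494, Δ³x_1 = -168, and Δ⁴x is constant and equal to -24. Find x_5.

-7518

Build the table forward from the leading diagonal:
Δ⁴: -24  -24  -24  -24  -24
Δ³: -168  -192  -216  -240  -264
Δ²: -494  -662  -854  -1070  -1310
Δ: -785  -1279  -1941  -2795  -3865
x: -718  -1503  -2782  -4723  -7518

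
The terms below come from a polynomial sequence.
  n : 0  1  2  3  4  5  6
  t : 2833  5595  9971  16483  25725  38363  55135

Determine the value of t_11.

231875

2762  4376  6512  9242  12638  16772
1614  2136  2730  3396  4134
522  594  666  738
72  72  72
The fourth differences are constant (72).
738 + 72 = 810;  4134 + 810 = 4944;  16772 + 4944 = 21716;  55135 + 21716 = 76851
810 + 72 = 882;  4944 + 882 = 5826;  21716 + 5826 = 27542;  76851 + 27542 = 104393
882 + 72 = 954;  5826 + 954 = 6780;  27542 + 6780 = 34322;  104393 + 34322 = 138715
954 + 72 = 1026;  6780 + 1026 = 7806;  34322 + 7806 = 42128;  138715 + 42128 = 180843
1026 + 72 = 1098;  7806 + 1098 = 8904;  42128 + 8904 = 51032;  180843 + 51032 = 231875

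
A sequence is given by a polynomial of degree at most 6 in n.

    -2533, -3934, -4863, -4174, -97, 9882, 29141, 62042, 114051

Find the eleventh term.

303497

-1401, -929, 689, 4077, 9979, 19259, 32901, 52009
472, 1618, 3388, 5902, 9280, 13642, 19108
1146, 1770, 2514, 3378, 4362, 5466
624, 744, 864, 984, 1104
120, 120, 120, 120
The fifth differences are constant (120).
1104 + 120 = 1224;  5466 + 1224 = 6690;  19108 + 6690 = 25798;  52009 + 25798 = 77807;  114051 + 77807 = 191858
1224 + 120 = 1344;  6690 + 1344 = 8034;  25798 + 8034 = 33832;  77807 + 33832 = 111639;  191858 + 111639 = 303497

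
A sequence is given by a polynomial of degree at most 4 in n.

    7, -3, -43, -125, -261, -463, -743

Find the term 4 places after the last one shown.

-2883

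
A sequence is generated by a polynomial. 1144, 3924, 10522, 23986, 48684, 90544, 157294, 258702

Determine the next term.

406816

2780, 6598, 13464, 24698, 41860, 66750, 101408
3818, 6866, 11234, 17162, 24890, 34658
3048, 4368, 5928, 7728, 9768
1320, 1560, 1800, 2040
240, 240, 240
Fifth differences constant at 240.
2040 + 240 = 2280;  9768 + 2280 = 12048;  34658 + 12048 = 46706;  101408 + 46706 = 148114;  258702 + 148114 = 406816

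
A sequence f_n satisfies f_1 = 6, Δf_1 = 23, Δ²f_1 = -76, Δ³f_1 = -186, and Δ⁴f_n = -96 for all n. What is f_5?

Build the table forward from the leading diagonal:
Fourth differences: -96, -96, -96, -96, -96
Third differences: -186, -282, -378, -474, -570
Second differences: -76, -262, -544, -922, -1396
First differences: 23, -53, -315, -859, -1781
f: 6, 29, -24, -339, -1198

-1198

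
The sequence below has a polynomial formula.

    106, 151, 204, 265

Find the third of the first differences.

61

First differences: 45, 53, 61
Second differences: 8, 8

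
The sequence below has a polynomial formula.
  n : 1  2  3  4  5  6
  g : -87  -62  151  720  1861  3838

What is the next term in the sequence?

6963

25, 213, 569, 1141, 1977
188, 356, 572, 836
168, 216, 264
48, 48
Fourth differences constant at 48.
264 + 48 = 312;  836 + 312 = 1148;  1977 + 1148 = 3125;  3838 + 3125 = 6963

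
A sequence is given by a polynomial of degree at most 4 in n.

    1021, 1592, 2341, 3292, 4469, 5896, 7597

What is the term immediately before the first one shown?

604

571, 749, 951, 1177, 1427, 1701
178, 202, 226, 250, 274
24, 24, 24, 24
The third differences are constant at 24.
Work back: 178 − 24 = 154;  571 − 154 = 417;  1021 − 417 = 604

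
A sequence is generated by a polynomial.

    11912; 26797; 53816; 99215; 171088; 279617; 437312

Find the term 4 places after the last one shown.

1904872

14885, 27019, 45399, 71873, 108529, 157695
12134, 18380, 26474, 36656, 49166
6246, 8094, 10182, 12510
1848, 2088, 2328
240, 240
The fifth differences are constant (240).
2328 + 240 = 2568;  12510 + 2568 = 15078;  49166 + 15078 = 64244;  157695 + 64244 = 221939;  437312 + 221939 = 659251
2568 + 240 = 2808;  15078 + 2808 = 17886;  64244 + 17886 = 82130;  221939 + 82130 = 304069;  659251 + 304069 = 963320
2808 + 240 = 3048;  17886 + 3048 = 20934;  82130 + 20934 = 103064;  304069 + 103064 = 407133;  963320 + 407133 = 1370453
3048 + 240 = 3288;  20934 + 3288 = 24222;  103064 + 24222 = 127286;  407133 + 127286 = 534419;  1370453 + 534419 = 1904872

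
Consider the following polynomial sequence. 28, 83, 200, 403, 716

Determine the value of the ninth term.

D1: 55 , 117 , 203 , 313
D2: 62 , 86 , 110
D3: 24 , 24
Third differences constant at 24.
110 + 24 = 134;  313 + 134 = 447;  716 + 447 = 1163
134 + 24 = 158;  447 + 158 = 605;  1163 + 605 = 1768
158 + 24 = 182;  605 + 182 = 787;  1768 + 787 = 2555
182 + 24 = 206;  787 + 206 = 993;  2555 + 993 = 3548

3548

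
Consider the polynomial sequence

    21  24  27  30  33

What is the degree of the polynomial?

1

3, 3, 3, 3
The first differences are constant, so the polynomial has degree 1.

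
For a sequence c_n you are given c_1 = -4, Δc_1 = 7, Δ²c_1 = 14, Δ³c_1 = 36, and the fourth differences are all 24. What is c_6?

651

Build the table forward from the leading diagonal:
D4: 24  24  24  24  24  24
D3: 36  60  84  108  132  156
D2: 14  50  110  194  302  434
D1: 7  21  71  181  375  677
c: -4  3  24  95  276  651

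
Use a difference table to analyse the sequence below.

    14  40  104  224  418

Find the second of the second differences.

56

D1: 26, 64, 120, 194
D2: 38, 56, 74
D3: 18, 18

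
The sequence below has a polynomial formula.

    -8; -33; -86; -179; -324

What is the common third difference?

-12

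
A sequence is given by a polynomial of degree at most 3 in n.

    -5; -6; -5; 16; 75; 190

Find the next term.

First differences: -1  1  21  59  115
Second differences: 2  20  38  56
Third differences: 18  18  18
Third differences constant at 18.
56 + 18 = 74;  115 + 74 = 189;  190 + 189 = 379

379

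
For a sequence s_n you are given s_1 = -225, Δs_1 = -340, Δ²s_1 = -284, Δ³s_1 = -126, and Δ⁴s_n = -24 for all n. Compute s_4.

-2223

Build the table forward from the leading diagonal:
Δ⁴: -24  -24  -24  -24
Δ³: -126  -150  -174  -198
Δ²: -284  -410  -560  -734
Δ: -340  -624  -1034  -1594
s: -225  -565  -1189  -2223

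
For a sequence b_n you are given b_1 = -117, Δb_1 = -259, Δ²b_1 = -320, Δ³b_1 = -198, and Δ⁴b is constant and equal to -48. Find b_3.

-955

Build the table forward from the leading diagonal:
Δ⁴: -48, -48, -48
Δ³: -198, -246, -294
Δ²: -320, -518, -764
Δ: -259, -579, -1097
b: -117, -376, -955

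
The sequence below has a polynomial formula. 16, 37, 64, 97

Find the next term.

136

D1: 21 , 27 , 33
D2: 6 , 6
The second differences are constant (6).
33 + 6 = 39;  97 + 39 = 136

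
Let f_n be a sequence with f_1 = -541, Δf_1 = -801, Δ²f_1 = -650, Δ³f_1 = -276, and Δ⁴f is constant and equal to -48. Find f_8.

Build the table forward from the leading diagonal:
Δ⁴: -48  -48  -48  -48  -48  -48  -48  -48
Δ³: -276  -324  -372  -420  -468  -516  -564  -612
Δ²: -650  -926  -1250  -1622  -2042  -2510  -3026  -3590
Δ: -801  -1451  -2377  -3627  -5249  -7291  -9801  -12827
f: -541  -1342  -2793  -5170  -8797  -14046  -21337  -31138

-31138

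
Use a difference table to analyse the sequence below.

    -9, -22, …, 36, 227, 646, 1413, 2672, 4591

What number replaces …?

Using the last 6 terms:
D1: 191, 419, 767, 1259, 1919
D2: 228, 348, 492, 660
D3: 120, 144, 168
D4: 24, 24
Constant fourth difference = 24.
Extend backward: 120 − 24 = 96;  228 − 96 = 132;  191 − 132 = 59;  36 − 59 = -23

-23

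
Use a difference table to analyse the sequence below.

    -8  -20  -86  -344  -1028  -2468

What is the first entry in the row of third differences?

-138

Δ: -12, -66, -258, -684, -1440
Δ²: -54, -192, -426, -756
Δ³: -138, -234, -330
Δ⁴: -96, -96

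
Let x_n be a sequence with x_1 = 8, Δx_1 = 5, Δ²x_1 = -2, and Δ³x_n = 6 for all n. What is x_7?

128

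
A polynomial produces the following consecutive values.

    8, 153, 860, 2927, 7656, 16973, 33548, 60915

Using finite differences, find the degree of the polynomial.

First differences: 145, 707, 2067, 4729, 9317, 16575, 27367
Second differences: 562, 1360, 2662, 4588, 7258, 10792
Third differences: 798, 1302, 1926, 2670, 3534
Fourth differences: 504, 624, 744, 864
Fifth differences: 120, 120, 120
The fifth differences are constant, so the polynomial has degree 5.

5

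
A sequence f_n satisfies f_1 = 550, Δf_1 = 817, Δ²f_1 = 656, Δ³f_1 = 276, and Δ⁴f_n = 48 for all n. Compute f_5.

8906

Build the table forward from the leading diagonal:
Fourth differences: 48, 48, 48, 48, 48
Third differences: 276, 324, 372, 420, 468
Second differences: 656, 932, 1256, 1628, 2048
First differences: 817, 1473, 2405, 3661, 5289
f: 550, 1367, 2840, 5245, 8906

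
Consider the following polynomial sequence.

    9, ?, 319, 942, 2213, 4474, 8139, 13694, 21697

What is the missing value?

Using the last 7 terms:
First differences: 623  1271  2261  3665  5555  8003
Second differences: 648  990  1404  1890  2448
Third differences: 342  414  486  558
Fourth differences: 72  72  72
Constant fourth difference = 72.
Extend backward: 342 − 72 = 270;  648 − 270 = 378;  623 − 378 = 245;  319 − 245 = 74

74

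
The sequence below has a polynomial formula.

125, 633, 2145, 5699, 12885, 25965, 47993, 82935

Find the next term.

First differences: 508 , 1512 , 3554 , 7186 , 13080 , 22028 , 34942
Second differences: 1004 , 2042 , 3632 , 5894 , 8948 , 12914
Third differences: 1038 , 1590 , 2262 , 3054 , 3966
Fourth differences: 552 , 672 , 792 , 912
Fifth differences: 120 , 120 , 120
The fifth differences are constant (120).
912 + 120 = 1032;  3966 + 1032 = 4998;  12914 + 4998 = 17912;  34942 + 17912 = 52854;  82935 + 52854 = 135789

135789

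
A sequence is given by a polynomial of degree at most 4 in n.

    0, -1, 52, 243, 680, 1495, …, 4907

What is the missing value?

Using the first 6 terms:
D1: -1, 53, 191, 437, 815
D2: 54, 138, 246, 378
D3: 84, 108, 132
D4: 24, 24
Constant fourth difference = 24.
Extend forward: 132 + 24 = 156;  378 + 156 = 534;  815 + 534 = 1349;  1495 + 1349 = 2844

2844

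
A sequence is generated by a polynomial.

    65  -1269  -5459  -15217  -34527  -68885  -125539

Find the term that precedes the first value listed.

223

D1: -1334, -4190, -9758, -19310, -34358, -56654
D2: -2856, -5568, -9552, -15048, -22296
D3: -2712, -3984, -5496, -7248
D4: -1272, -1512, -1752
D5: -240, -240
The fifth differences are constant at -240.
Work back: -1272 + 240 = -1032;  -2712 + 1032 = -1680;  -2856 + 1680 = -1176;  -1334 + 1176 = -158;  65 + 158 = 223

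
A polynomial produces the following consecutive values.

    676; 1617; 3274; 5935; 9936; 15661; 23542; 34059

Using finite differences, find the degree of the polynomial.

4

Δ: 941, 1657, 2661, 4001, 5725, 7881, 10517
Δ²: 716, 1004, 1340, 1724, 2156, 2636
Δ³: 288, 336, 384, 432, 480
Δ⁴: 48, 48, 48, 48
The fourth differences are constant, so the polynomial has degree 4.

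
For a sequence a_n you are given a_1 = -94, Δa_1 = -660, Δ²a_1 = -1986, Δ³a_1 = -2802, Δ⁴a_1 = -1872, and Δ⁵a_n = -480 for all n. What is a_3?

Build the table forward from the leading diagonal:
Fifth differences: -480, -480, -480
Fourth differences: -1872, -2352, -2832
Third differences: -2802, -4674, -7026
Second differences: -1986, -4788, -9462
First differences: -660, -2646, -7434
a: -94, -754, -3400

-3400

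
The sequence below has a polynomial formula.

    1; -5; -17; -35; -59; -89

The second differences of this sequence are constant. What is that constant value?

-6

D1: -6, -12, -18, -24, -30
D2: -6, -6, -6, -6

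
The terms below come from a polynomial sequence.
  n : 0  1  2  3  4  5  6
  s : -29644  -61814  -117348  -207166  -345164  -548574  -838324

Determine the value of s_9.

-2497894

Δ: -32170, -55534, -89818, -137998, -203410, -289750
Δ²: -23364, -34284, -48180, -65412, -86340
Δ³: -10920, -13896, -17232, -20928
Δ⁴: -2976, -3336, -3696
Δ⁵: -360, -360
Fifth differences constant at -360.
-3696 − 360 = -4056;  -20928 − 4056 = -24984;  -86340 − 24984 = -111324;  -289750 − 111324 = -401074;  -838324 − 401074 = -1239398
-4056 − 360 = -4416;  -24984 − 4416 = -29400;  -111324 − 29400 = -140724;  -401074 − 140724 = -541798;  -1239398 − 541798 = -1781196
-4416 − 360 = -4776;  -29400 − 4776 = -34176;  -140724 − 34176 = -174900;  -541798 − 174900 = -716698;  -1781196 − 716698 = -2497894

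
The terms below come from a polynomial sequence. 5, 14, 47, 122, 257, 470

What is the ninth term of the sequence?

First differences: 9, 33, 75, 135, 213
Second differences: 24, 42, 60, 78
Third differences: 18, 18, 18
Constant third difference = 18, so extend:
78 + 18 = 96;  213 + 96 = 309;  470 + 309 = 779
96 + 18 = 114;  309 + 114 = 423;  779 + 423 = 1202
114 + 18 = 132;  423 + 132 = 555;  1202 + 555 = 1757

1757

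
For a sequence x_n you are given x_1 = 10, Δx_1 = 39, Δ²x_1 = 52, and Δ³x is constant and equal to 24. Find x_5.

574

Build the table forward from the leading diagonal:
Δ³: 24, 24, 24, 24, 24
Δ²: 52, 76, 100, 124, 148
Δ: 39, 91, 167, 267, 391
x: 10, 49, 140, 307, 574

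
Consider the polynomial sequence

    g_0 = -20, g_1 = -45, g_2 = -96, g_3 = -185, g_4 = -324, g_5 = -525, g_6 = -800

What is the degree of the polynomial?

3

Δ: -25, -51, -89, -139, -201, -275
Δ²: -26, -38, -50, -62, -74
Δ³: -12, -12, -12, -12
The third differences are constant, so the polynomial has degree 3.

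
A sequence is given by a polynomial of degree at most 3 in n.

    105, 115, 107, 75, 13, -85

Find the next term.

D1: 10, -8, -32, -62, -98
D2: -18, -24, -30, -36
D3: -6, -6, -6
Constant third difference = -6, so extend:
-36 − 6 = -42;  -98 − 42 = -140;  -85 − 140 = -225

-225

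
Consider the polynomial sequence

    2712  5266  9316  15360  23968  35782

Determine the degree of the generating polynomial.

4

2554, 4050, 6044, 8608, 11814
1496, 1994, 2564, 3206
498, 570, 642
72, 72
The fourth differences are constant, so the polynomial has degree 4.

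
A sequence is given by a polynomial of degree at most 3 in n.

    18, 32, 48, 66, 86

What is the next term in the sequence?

108

14, 16, 18, 20
2, 2, 2
Constant second difference = 2, so extend:
20 + 2 = 22;  86 + 22 = 108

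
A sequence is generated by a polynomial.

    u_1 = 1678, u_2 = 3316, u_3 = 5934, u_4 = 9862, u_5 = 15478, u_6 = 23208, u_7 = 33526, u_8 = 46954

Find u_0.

738

1638  2618  3928  5616  7730  10318  13428
980  1310  1688  2114  2588  3110
330  378  426  474  522
48  48  48  48
The fourth differences are constant at 48.
Work back: 330 − 48 = 282;  980 − 282 = 698;  1638 − 698 = 940;  1678 − 940 = 738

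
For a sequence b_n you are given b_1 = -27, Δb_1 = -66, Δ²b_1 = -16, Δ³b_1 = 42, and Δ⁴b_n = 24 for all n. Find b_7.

Build the table forward from the leading diagonal:
D4: 24, 24, 24, 24, 24, 24, 24
D3: 42, 66, 90, 114, 138, 162, 186
D2: -16, 26, 92, 182, 296, 434, 596
D1: -66, -82, -56, 36, 218, 514, 948
b: -27, -93, -175, -231, -195, 23, 537

537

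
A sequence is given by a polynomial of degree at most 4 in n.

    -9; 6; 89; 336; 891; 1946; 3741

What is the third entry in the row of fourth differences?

48

Δ: 15, 83, 247, 555, 1055, 1795
Δ²: 68, 164, 308, 500, 740
Δ³: 96, 144, 192, 240
Δ⁴: 48, 48, 48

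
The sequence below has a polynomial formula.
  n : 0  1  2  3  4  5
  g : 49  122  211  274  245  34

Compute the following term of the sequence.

-473

D1: 73, 89, 63, -29, -211
D2: 16, -26, -92, -182
D3: -42, -66, -90
D4: -24, -24
Fourth differences constant at -24.
-90 − 24 = -114;  -182 − 114 = -296;  -211 − 296 = -507;  34 − 507 = -473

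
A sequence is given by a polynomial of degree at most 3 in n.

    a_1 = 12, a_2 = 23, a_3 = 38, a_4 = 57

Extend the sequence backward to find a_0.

5

First differences: 11  15  19
Second differences: 4  4
The second differences are constant at 4.
Work back: 11 − 4 = 7;  12 − 7 = 5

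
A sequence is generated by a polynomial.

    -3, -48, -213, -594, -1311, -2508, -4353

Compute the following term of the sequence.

-7038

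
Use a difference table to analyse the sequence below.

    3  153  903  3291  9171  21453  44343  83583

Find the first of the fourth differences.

816

D1: 150, 750, 2388, 5880, 12282, 22890, 39240
D2: 600, 1638, 3492, 6402, 10608, 16350
D3: 1038, 1854, 2910, 4206, 5742
D4: 816, 1056, 1296, 1536
D5: 240, 240, 240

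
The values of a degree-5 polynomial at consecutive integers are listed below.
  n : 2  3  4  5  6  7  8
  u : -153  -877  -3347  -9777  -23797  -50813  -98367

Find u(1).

-17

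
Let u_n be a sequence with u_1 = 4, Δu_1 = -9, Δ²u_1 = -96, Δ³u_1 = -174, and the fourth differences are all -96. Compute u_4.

-485

Build the table forward from the leading diagonal:
Δ⁴: -96, -96, -96, -96
Δ³: -174, -270, -366, -462
Δ²: -96, -270, -540, -906
Δ: -9, -105, -375, -915
u: 4, -5, -110, -485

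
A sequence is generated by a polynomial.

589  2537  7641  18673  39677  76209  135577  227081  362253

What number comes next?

555097

First differences: 1948 , 5104 , 11032 , 21004 , 36532 , 59368 , 91504 , 135172
Second differences: 3156 , 5928 , 9972 , 15528 , 22836 , 32136 , 43668
Third differences: 2772 , 4044 , 5556 , 7308 , 9300 , 11532
Fourth differences: 1272 , 1512 , 1752 , 1992 , 2232
Fifth differences: 240 , 240 , 240 , 240
The fifth differences are constant (240).
2232 + 240 = 2472;  11532 + 2472 = 14004;  43668 + 14004 = 57672;  135172 + 57672 = 192844;  362253 + 192844 = 555097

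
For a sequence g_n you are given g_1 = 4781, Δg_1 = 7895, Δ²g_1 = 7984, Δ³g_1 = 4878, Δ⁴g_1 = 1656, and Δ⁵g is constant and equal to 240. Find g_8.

461440

Build the table forward from the leading diagonal:
Fifth differences: 240  240  240  240  240  240  240  240
Fourth differences: 1656  1896  2136  2376  2616  2856  3096  3336
Third differences: 4878  6534  8430  10566  12942  15558  18414  21510
Second differences: 7984  12862  19396  27826  38392  51334  66892  85306
First differences: 7895  15879  28741  48137  75963  114355  165689  232581
g: 4781  12676  28555  57296  105433  181396  295751  461440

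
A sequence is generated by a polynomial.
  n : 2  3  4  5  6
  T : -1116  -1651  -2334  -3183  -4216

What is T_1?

Δ: -535  -683  -849  -1033
Δ²: -148  -166  -184
Δ³: -18  -18
The third differences are constant at -18.
Work back: -148 + 18 = -130;  -535 + 130 = -405;  -1116 + 405 = -711

-711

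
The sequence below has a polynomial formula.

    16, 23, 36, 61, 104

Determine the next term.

7  13  25  43
6  12  18
6  6
Third differences constant at 6.
18 + 6 = 24;  43 + 24 = 67;  104 + 67 = 171

171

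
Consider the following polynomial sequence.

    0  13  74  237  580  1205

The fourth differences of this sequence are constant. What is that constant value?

24

Δ: 13, 61, 163, 343, 625
Δ²: 48, 102, 180, 282
Δ³: 54, 78, 102
Δ⁴: 24, 24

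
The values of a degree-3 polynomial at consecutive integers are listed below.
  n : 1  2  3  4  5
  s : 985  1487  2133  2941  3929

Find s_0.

Δ: 502, 646, 808, 988
Δ²: 144, 162, 180
Δ³: 18, 18
The third differences are constant at 18.
Work back: 144 − 18 = 126;  502 − 126 = 376;  985 − 376 = 609

609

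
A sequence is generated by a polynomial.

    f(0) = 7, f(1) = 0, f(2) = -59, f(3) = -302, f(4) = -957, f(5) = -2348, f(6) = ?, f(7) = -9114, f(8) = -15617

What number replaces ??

-4895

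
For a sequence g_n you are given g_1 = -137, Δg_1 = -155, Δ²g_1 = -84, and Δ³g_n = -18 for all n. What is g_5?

-1333

Build the table forward from the leading diagonal:
Δ³: -18  -18  -18  -18  -18
Δ²: -84  -102  -120  -138  -156
Δ: -155  -239  -341  -461  -599
g: -137  -292  -531  -872  -1333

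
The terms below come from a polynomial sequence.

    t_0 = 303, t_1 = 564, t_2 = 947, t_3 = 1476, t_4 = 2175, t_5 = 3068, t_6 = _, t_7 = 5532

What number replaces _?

4179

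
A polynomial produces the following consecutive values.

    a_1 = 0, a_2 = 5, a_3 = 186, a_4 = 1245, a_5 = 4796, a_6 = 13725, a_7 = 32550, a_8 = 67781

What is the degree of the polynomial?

D1: 5, 181, 1059, 3551, 8929, 18825, 35231
D2: 176, 878, 2492, 5378, 9896, 16406
D3: 702, 1614, 2886, 4518, 6510
D4: 912, 1272, 1632, 1992
D5: 360, 360, 360
The fifth differences are constant, so the polynomial has degree 5.

5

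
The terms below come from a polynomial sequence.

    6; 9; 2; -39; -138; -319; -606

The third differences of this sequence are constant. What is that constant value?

D1: 3, -7, -41, -99, -181, -287
D2: -10, -34, -58, -82, -106
D3: -24, -24, -24, -24

-24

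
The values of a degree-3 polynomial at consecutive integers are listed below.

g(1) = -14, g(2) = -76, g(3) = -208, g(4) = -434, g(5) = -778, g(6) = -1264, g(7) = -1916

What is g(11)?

-6664

First differences: -62 , -132 , -226 , -344 , -486 , -652
Second differences: -70 , -94 , -118 , -142 , -166
Third differences: -24 , -24 , -24 , -24
Constant third difference = -24, so extend:
-166 − 24 = -190;  -652 − 190 = -842;  -1916 − 842 = -2758
-190 − 24 = -214;  -842 − 214 = -1056;  -2758 − 1056 = -3814
-214 − 24 = -238;  -1056 − 238 = -1294;  -3814 − 1294 = -5108
-238 − 24 = -262;  -1294 − 262 = -1556;  -5108 − 1556 = -6664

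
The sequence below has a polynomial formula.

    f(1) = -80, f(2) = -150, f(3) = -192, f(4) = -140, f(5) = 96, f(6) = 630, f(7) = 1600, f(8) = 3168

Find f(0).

-24

First differences: -70  -42  52  236  534  970  1568
Second differences: 28  94  184  298  436  598
Third differences: 66  90  114  138  162
Fourth differences: 24  24  24  24
The fourth differences are constant at 24.
Work back: 66 − 24 = 42;  28 − 42 = -14;  -70 + 14 = -56;  -80 + 56 = -24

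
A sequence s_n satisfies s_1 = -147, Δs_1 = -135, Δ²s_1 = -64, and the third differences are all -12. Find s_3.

-481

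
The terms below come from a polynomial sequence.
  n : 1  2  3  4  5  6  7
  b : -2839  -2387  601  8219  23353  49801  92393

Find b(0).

First differences: 452, 2988, 7618, 15134, 26448, 42592
Second differences: 2536, 4630, 7516, 11314, 16144
Third differences: 2094, 2886, 3798, 4830
Fourth differences: 792, 912, 1032
Fifth differences: 120, 120
The fifth differences are constant at 120.
Work back: 792 − 120 = 672;  2094 − 672 = 1422;  2536 − 1422 = 1114;  452 − 1114 = -662;  -2839 + 662 = -2177

-2177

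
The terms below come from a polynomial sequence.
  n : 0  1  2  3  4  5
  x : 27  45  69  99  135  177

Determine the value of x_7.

279

Δ: 18  24  30  36  42
Δ²: 6  6  6  6
The second differences are constant (6).
42 + 6 = 48;  177 + 48 = 225
48 + 6 = 54;  225 + 54 = 279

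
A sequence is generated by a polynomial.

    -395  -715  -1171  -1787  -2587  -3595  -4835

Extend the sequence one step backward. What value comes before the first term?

First differences: -320, -456, -616, -800, -1008, -1240
Second differences: -136, -160, -184, -208, -232
Third differences: -24, -24, -24, -24
The third differences are constant at -24.
Work back: -136 + 24 = -112;  -320 + 112 = -208;  -395 + 208 = -187

-187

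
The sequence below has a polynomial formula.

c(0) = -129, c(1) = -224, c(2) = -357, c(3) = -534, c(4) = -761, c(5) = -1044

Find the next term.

-1389

D1: -95, -133, -177, -227, -283
D2: -38, -44, -50, -56
D3: -6, -6, -6
Constant third difference = -6, so extend:
-56 − 6 = -62;  -283 − 62 = -345;  -1044 − 345 = -1389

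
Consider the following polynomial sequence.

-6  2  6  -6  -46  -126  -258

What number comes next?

-454

8, 4, -12, -40, -80, -132
-4, -16, -28, -40, -52
-12, -12, -12, -12
Constant third difference = -12, so extend:
-52 − 12 = -64;  -132 − 64 = -196;  -258 − 196 = -454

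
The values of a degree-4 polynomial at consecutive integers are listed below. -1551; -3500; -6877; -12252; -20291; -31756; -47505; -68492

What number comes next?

-95767

-1949, -3377, -5375, -8039, -11465, -15749, -20987
-1428, -1998, -2664, -3426, -4284, -5238
-570, -666, -762, -858, -954
-96, -96, -96, -96
The fourth differences are constant (-96).
-954 − 96 = -1050;  -5238 − 1050 = -6288;  -20987 − 6288 = -27275;  -68492 − 27275 = -95767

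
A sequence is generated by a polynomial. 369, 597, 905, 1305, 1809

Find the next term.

D1: 228, 308, 400, 504
D2: 80, 92, 104
D3: 12, 12
Third differences constant at 12.
104 + 12 = 116;  504 + 116 = 620;  1809 + 620 = 2429

2429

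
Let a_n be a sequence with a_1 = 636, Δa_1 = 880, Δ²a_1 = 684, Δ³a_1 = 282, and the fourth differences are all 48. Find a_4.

Build the table forward from the leading diagonal:
Δ⁴: 48  48  48  48
Δ³: 282  330  378  426
Δ²: 684  966  1296  1674
Δ: 880  1564  2530  3826
a: 636  1516  3080  5610

5610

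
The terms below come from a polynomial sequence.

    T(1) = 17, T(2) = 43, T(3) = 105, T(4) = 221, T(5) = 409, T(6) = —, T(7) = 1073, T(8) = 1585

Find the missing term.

687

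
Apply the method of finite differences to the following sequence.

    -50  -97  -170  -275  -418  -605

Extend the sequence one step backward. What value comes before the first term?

D1: -47, -73, -105, -143, -187
D2: -26, -32, -38, -44
D3: -6, -6, -6
The third differences are constant at -6.
Work back: -26 + 6 = -20;  -47 + 20 = -27;  -50 + 27 = -23

-23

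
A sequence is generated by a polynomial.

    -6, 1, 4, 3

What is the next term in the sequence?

-2

First differences: 7, 3, -1
Second differences: -4, -4
The second differences are constant (-4).
-1 − 4 = -5;  3 − 5 = -2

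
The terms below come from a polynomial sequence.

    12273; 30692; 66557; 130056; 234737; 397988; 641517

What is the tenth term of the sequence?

2145732

First differences: 18419  35865  63499  104681  163251  243529
Second differences: 17446  27634  41182  58570  80278
Third differences: 10188  13548  17388  21708
Fourth differences: 3360  3840  4320
Fifth differences: 480  480
Fifth differences constant at 480.
4320 + 480 = 4800;  21708 + 4800 = 26508;  80278 + 26508 = 106786;  243529 + 106786 = 350315;  641517 + 350315 = 991832
4800 + 480 = 5280;  26508 + 5280 = 31788;  106786 + 31788 = 138574;  350315 + 138574 = 488889;  991832 + 488889 = 1480721
5280 + 480 = 5760;  31788 + 5760 = 37548;  138574 + 37548 = 176122;  488889 + 176122 = 665011;  1480721 + 665011 = 2145732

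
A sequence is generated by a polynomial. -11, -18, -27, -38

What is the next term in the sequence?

First differences: -7  -9  -11
Second differences: -2  -2
Second differences constant at -2.
-11 − 2 = -13;  -38 − 13 = -51

-51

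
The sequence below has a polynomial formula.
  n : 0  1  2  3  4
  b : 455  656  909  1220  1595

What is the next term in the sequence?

2040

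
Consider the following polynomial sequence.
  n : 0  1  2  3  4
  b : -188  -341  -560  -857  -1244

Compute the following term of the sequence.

-1733

First differences: -153, -219, -297, -387
Second differences: -66, -78, -90
Third differences: -12, -12
Third differences constant at -12.
-90 − 12 = -102;  -387 − 102 = -489;  -1244 − 489 = -1733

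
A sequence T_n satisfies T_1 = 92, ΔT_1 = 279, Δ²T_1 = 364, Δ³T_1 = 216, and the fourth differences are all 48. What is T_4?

2237

Build the table forward from the leading diagonal:
D4: 48, 48, 48, 48
D3: 216, 264, 312, 360
D2: 364, 580, 844, 1156
D1: 279, 643, 1223, 2067
T: 92, 371, 1014, 2237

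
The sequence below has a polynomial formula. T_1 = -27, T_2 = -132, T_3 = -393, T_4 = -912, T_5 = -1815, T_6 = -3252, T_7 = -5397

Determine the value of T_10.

-105  -261  -519  -903  -1437  -2145
-156  -258  -384  -534  -708
-102  -126  -150  -174
-24  -24  -24
The fourth differences are constant (-24).
-174 − 24 = -198;  -708 − 198 = -906;  -2145 − 906 = -3051;  -5397 − 3051 = -8448
-198 − 24 = -222;  -906 − 222 = -1128;  -3051 − 1128 = -4179;  -8448 − 4179 = -12627
-222 − 24 = -246;  -1128 − 246 = -1374;  -4179 − 1374 = -5553;  -12627 − 5553 = -18180

-18180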